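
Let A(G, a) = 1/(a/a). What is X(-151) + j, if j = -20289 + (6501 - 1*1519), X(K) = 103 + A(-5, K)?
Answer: -15203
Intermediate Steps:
A(G, a) = 1 (A(G, a) = 1/1 = 1)
X(K) = 104 (X(K) = 103 + 1 = 104)
j = -15307 (j = -20289 + (6501 - 1519) = -20289 + 4982 = -15307)
X(-151) + j = 104 - 15307 = -15203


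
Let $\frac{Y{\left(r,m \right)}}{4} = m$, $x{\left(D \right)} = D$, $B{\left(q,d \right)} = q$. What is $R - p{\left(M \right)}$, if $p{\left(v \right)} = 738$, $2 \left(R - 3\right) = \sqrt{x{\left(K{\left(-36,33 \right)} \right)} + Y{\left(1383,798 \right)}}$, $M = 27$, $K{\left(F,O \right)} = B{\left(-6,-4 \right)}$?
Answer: $-735 + \frac{3 \sqrt{354}}{2} \approx -706.78$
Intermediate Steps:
$K{\left(F,O \right)} = -6$
$Y{\left(r,m \right)} = 4 m$
$R = 3 + \frac{3 \sqrt{354}}{2}$ ($R = 3 + \frac{\sqrt{-6 + 4 \cdot 798}}{2} = 3 + \frac{\sqrt{-6 + 3192}}{2} = 3 + \frac{\sqrt{3186}}{2} = 3 + \frac{3 \sqrt{354}}{2} \approx 31.222$)
$R - p{\left(M \right)} = \left(3 + \frac{3 \sqrt{354}}{2}\right) - 738 = -735 + \frac{3 \sqrt{354}}{2}$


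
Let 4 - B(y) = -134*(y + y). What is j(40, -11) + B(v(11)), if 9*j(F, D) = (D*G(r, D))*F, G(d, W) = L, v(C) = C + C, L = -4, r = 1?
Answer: 54860/9 ≈ 6095.6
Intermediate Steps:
v(C) = 2*C
G(d, W) = -4
B(y) = 4 + 268*y (B(y) = 4 - (-134)*(y + y) = 4 - (-134)*2*y = 4 - (-268)*y = 4 + 268*y)
j(F, D) = -4*D*F/9 (j(F, D) = ((D*(-4))*F)/9 = ((-4*D)*F)/9 = (-4*D*F)/9 = -4*D*F/9)
j(40, -11) + B(v(11)) = -4/9*(-11)*40 + (4 + 268*(2*11)) = 1760/9 + (4 + 268*22) = 1760/9 + (4 + 5896) = 1760/9 + 5900 = 54860/9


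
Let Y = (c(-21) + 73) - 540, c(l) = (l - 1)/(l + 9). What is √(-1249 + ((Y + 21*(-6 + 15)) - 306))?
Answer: I*√65922/6 ≈ 42.792*I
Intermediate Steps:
c(l) = (-1 + l)/(9 + l)
Y = -2791/6 (Y = ((-1 - 21)/(9 - 21) + 73) - 540 = (-22/(-12) + 73) - 540 = (-1/12*(-22) + 73) - 540 = (11/6 + 73) - 540 = 449/6 - 540 = -2791/6 ≈ -465.17)
√(-1249 + ((Y + 21*(-6 + 15)) - 306)) = √(-1249 + ((-2791/6 + 21*(-6 + 15)) - 306)) = √(-1249 + ((-2791/6 + 21*9) - 306)) = √(-1249 + ((-2791/6 + 189) - 306)) = √(-1249 + (-1657/6 - 306)) = √(-1249 - 3493/6) = √(-10987/6) = I*√65922/6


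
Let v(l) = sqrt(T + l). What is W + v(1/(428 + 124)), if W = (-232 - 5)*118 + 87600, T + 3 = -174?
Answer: 59634 + I*sqrt(13483014)/276 ≈ 59634.0 + 13.304*I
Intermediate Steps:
T = -177 (T = -3 - 174 = -177)
v(l) = sqrt(-177 + l)
W = 59634 (W = -237*118 + 87600 = -27966 + 87600 = 59634)
W + v(1/(428 + 124)) = 59634 + sqrt(-177 + 1/(428 + 124)) = 59634 + sqrt(-177 + 1/552) = 59634 + sqrt(-97703/552) = 59634 + I*sqrt(13483014)/276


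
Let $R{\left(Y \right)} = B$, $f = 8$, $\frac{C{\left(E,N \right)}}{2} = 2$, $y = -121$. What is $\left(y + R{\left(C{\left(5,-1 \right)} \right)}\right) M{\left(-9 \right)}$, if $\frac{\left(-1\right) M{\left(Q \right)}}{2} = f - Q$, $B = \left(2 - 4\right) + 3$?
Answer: $4080$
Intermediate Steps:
$C{\left(E,N \right)} = 4$ ($C{\left(E,N \right)} = 2 \cdot 2 = 4$)
$B = 1$ ($B = -2 + 3 = 1$)
$R{\left(Y \right)} = 1$
$M{\left(Q \right)} = -16 + 2 Q$ ($M{\left(Q \right)} = - 2 \left(8 - Q\right) = -16 + 2 Q$)
$\left(y + R{\left(C{\left(5,-1 \right)} \right)}\right) M{\left(-9 \right)} = \left(-121 + 1\right) \left(-16 + 2 \left(-9\right)\right) = - 120 \left(-16 - 18\right) = \left(-120\right) \left(-34\right) = 4080$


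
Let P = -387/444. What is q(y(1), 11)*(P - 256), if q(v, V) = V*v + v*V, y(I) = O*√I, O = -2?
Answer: 418187/37 ≈ 11302.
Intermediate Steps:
y(I) = -2*√I
q(v, V) = 2*V*v (q(v, V) = V*v + V*v = 2*V*v)
P = -129/148 (P = -387*1/444 = -129/148 ≈ -0.87162)
q(y(1), 11)*(P - 256) = (2*11*(-2*√1))*(-129/148 - 256) = (2*11*(-2*1))*(-38017/148) = (2*11*(-2))*(-38017/148) = -44*(-38017/148) = 418187/37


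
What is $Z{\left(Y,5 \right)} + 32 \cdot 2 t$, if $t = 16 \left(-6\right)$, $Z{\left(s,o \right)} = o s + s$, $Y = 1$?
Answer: $-6138$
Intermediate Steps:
$Z{\left(s,o \right)} = s + o s$
$t = -96$
$Z{\left(Y,5 \right)} + 32 \cdot 2 t = 1 \left(1 + 5\right) + 32 \cdot 2 \left(-96\right) = 1 \cdot 6 + 64 \left(-96\right) = 6 - 6144 = -6138$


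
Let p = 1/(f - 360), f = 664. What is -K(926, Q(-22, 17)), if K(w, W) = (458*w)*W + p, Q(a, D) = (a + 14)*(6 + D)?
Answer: 23722905087/304 ≈ 7.8036e+7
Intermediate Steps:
p = 1/304 (p = 1/(664 - 360) = 1/304 ≈ 0.0032895)
Q(a, D) = (6 + D)*(14 + a) (Q(a, D) = (14 + a)*(6 + D) = (6 + D)*(14 + a))
K(w, W) = 1/304 + 458*W*w (K(w, W) = (458*w)*W + 1/304 = 458*W*w + 1/304 = 1/304 + 458*W*w)
-K(926, Q(-22, 17)) = -(1/304 + 458*(84 + 6*(-22) + 14*17 + 17*(-22))*926) = -(1/304 + 458*(84 - 132 + 238 - 374)*926) = -(1/304 + 458*(-184)*926) = -(1/304 - 78035872) = -1*(-23722905087/304) = 23722905087/304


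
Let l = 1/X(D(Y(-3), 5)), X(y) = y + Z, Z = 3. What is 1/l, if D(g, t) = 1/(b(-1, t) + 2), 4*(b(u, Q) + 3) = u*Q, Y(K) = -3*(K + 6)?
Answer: 23/9 ≈ 2.5556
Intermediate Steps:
Y(K) = -18 - 3*K (Y(K) = -3*(6 + K) = -18 - 3*K)
b(u, Q) = -3 + Q*u/4 (b(u, Q) = -3 + (u*Q)/4 = -3 + (Q*u)/4 = -3 + Q*u/4)
D(g, t) = 1/(-1 - t/4) (D(g, t) = 1/((-3 + (¼)*t*(-1)) + 2) = 1/((-3 - t/4) + 2) = 1/(-1 - t/4))
X(y) = 3 + y (X(y) = y + 3 = 3 + y)
l = 9/23 (l = 1/(3 + 4/(-4 - 1*5)) = 1/(3 + 4/(-4 - 5)) = 1/(3 + 4/(-9)) = 1/(3 + 4*(-⅑)) = 1/(3 - 4/9) = 1/(23/9) = 9/23 ≈ 0.39130)
1/l = 1/(9/23) = 23/9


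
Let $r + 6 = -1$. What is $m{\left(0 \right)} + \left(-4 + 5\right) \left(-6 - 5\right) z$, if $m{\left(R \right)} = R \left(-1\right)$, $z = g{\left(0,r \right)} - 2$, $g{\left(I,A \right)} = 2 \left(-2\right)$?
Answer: $66$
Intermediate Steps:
$r = -7$ ($r = -6 - 1 = -7$)
$g{\left(I,A \right)} = -4$
$z = -6$ ($z = -4 - 2 = -6$)
$m{\left(R \right)} = - R$
$m{\left(0 \right)} + \left(-4 + 5\right) \left(-6 - 5\right) z = \left(-1\right) 0 + \left(-4 + 5\right) \left(-6 - 5\right) \left(-6\right) = 0 + 1 \left(-11\right) \left(-6\right) = 0 - -66 = 0 + 66 = 66$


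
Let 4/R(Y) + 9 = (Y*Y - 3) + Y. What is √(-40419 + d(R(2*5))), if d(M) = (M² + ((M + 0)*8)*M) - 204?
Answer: I*√97535787/49 ≈ 201.55*I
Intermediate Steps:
R(Y) = 4/(-12 + Y + Y²) (R(Y) = 4/(-9 + ((Y*Y - 3) + Y)) = 4/(-9 + ((Y² - 3) + Y)) = 4/(-9 + ((-3 + Y²) + Y)) = 4/(-9 + (-3 + Y + Y²)) = 4/(-12 + Y + Y²))
d(M) = -204 + 9*M² (d(M) = (M² + (M*8)*M) - 204 = (M² + (8*M)*M) - 204 = (M² + 8*M²) - 204 = 9*M² - 204 = -204 + 9*M²)
√(-40419 + d(R(2*5))) = √(-40419 + (-204 + 9*(4/(-12 + 2*5 + (2*5)²))²)) = √(-40419 + (-204 + 9*(4/(-12 + 10 + 10²))²)) = √(-40419 + (-204 + 9*(4/(-12 + 10 + 100))²)) = √(-40419 + (-204 + 9*(4/98)²)) = √(-40419 + (-204 + 9*(4*(1/98))²)) = √(-40419 + (-204 + 9*(2/49)²)) = √(-40419 + (-204 + 9*(4/2401))) = √(-40419 + (-204 + 36/2401)) = √(-40419 - 489768/2401) = √(-97535787/2401) = I*√97535787/49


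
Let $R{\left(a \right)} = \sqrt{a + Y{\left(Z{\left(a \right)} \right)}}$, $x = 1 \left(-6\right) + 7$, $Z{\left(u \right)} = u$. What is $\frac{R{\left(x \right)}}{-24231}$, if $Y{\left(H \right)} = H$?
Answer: $- \frac{\sqrt{2}}{24231} \approx -5.8364 \cdot 10^{-5}$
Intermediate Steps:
$x = 1$ ($x = -6 + 7 = 1$)
$R{\left(a \right)} = \sqrt{2} \sqrt{a}$ ($R{\left(a \right)} = \sqrt{a + a} = \sqrt{2 a} = \sqrt{2} \sqrt{a}$)
$\frac{R{\left(x \right)}}{-24231} = \frac{\sqrt{2} \sqrt{1}}{-24231} = \sqrt{2} \cdot 1 \left(- \frac{1}{24231}\right) = \sqrt{2} \left(- \frac{1}{24231}\right) = - \frac{\sqrt{2}}{24231}$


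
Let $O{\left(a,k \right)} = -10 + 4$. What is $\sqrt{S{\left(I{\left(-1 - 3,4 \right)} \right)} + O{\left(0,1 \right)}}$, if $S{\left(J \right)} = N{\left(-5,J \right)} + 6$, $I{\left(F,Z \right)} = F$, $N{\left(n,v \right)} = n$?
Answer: $i \sqrt{5} \approx 2.2361 i$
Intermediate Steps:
$S{\left(J \right)} = 1$ ($S{\left(J \right)} = -5 + 6 = 1$)
$O{\left(a,k \right)} = -6$
$\sqrt{S{\left(I{\left(-1 - 3,4 \right)} \right)} + O{\left(0,1 \right)}} = \sqrt{1 - 6} = \sqrt{-5} = i \sqrt{5}$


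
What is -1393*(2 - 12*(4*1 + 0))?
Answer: 64078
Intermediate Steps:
-1393*(2 - 12*(4*1 + 0)) = -1393*(2 - 12*(4 + 0)) = -1393*(2 - 12*4) = -1393*(2 - 48) = -1393*(-46) = 64078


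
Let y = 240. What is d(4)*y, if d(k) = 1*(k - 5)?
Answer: -240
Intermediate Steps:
d(k) = -5 + k (d(k) = 1*(-5 + k) = -5 + k)
d(4)*y = (-5 + 4)*240 = -1*240 = -240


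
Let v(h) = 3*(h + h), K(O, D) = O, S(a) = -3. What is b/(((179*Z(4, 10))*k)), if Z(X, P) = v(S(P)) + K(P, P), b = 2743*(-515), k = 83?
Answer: 1412645/118856 ≈ 11.885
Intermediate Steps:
v(h) = 6*h (v(h) = 3*(2*h) = 6*h)
b = -1412645
Z(X, P) = -18 + P (Z(X, P) = 6*(-3) + P = -18 + P)
b/(((179*Z(4, 10))*k)) = -1412645*1/(14857*(-18 + 10)) = -1412645/((179*(-8))*83) = -1412645/((-1432*83)) = -1412645/(-118856) = -1412645*(-1/118856) = 1412645/118856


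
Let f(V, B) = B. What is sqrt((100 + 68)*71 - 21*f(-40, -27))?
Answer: 7*sqrt(255) ≈ 111.78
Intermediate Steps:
sqrt((100 + 68)*71 - 21*f(-40, -27)) = sqrt((100 + 68)*71 - 21*(-27)) = sqrt(168*71 + 567) = sqrt(11928 + 567) = sqrt(12495) = 7*sqrt(255)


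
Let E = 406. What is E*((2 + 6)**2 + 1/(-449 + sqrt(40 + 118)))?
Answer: 5234112618/201443 - 406*sqrt(158)/201443 ≈ 25983.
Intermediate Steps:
E*((2 + 6)**2 + 1/(-449 + sqrt(40 + 118))) = 406*((2 + 6)**2 + 1/(-449 + sqrt(40 + 118))) = 406*(8**2 + 1/(-449 + sqrt(158))) = 406*(64 + 1/(-449 + sqrt(158))) = 25984 + 406/(-449 + sqrt(158))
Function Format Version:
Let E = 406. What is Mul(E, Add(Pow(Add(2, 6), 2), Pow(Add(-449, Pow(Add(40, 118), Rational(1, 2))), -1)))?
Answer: Add(Rational(5234112618, 201443), Mul(Rational(-406, 201443), Pow(158, Rational(1, 2)))) ≈ 25983.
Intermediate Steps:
Mul(E, Add(Pow(Add(2, 6), 2), Pow(Add(-449, Pow(Add(40, 118), Rational(1, 2))), -1))) = Mul(406, Add(Pow(Add(2, 6), 2), Pow(Add(-449, Pow(Add(40, 118), Rational(1, 2))), -1))) = Mul(406, Add(Pow(8, 2), Pow(Add(-449, Pow(158, Rational(1, 2))), -1))) = Mul(406, Add(64, Pow(Add(-449, Pow(158, Rational(1, 2))), -1))) = Add(25984, Mul(406, Pow(Add(-449, Pow(158, Rational(1, 2))), -1)))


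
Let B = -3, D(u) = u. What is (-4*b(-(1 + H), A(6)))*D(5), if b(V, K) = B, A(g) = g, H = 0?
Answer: 60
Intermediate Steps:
b(V, K) = -3
(-4*b(-(1 + H), A(6)))*D(5) = -4*(-3)*5 = 12*5 = 60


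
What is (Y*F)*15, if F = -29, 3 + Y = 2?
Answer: 435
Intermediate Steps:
Y = -1 (Y = -3 + 2 = -1)
(Y*F)*15 = -1*(-29)*15 = 29*15 = 435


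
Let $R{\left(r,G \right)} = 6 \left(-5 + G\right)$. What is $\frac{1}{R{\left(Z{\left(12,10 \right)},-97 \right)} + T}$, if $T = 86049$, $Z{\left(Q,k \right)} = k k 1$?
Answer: $\frac{1}{85437} \approx 1.1705 \cdot 10^{-5}$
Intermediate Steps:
$Z{\left(Q,k \right)} = k^{2}$ ($Z{\left(Q,k \right)} = k^{2} \cdot 1 = k^{2}$)
$R{\left(r,G \right)} = -30 + 6 G$
$\frac{1}{R{\left(Z{\left(12,10 \right)},-97 \right)} + T} = \frac{1}{\left(-30 + 6 \left(-97\right)\right) + 86049} = \frac{1}{\left(-30 - 582\right) + 86049} = \frac{1}{-612 + 86049} = \frac{1}{85437}$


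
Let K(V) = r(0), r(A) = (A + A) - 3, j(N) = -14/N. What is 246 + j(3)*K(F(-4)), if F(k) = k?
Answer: 260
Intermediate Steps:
r(A) = -3 + 2*A (r(A) = 2*A - 3 = -3 + 2*A)
K(V) = -3 (K(V) = -3 + 2*0 = -3 + 0 = -3)
246 + j(3)*K(F(-4)) = 246 - 14/3*(-3) = 246 + 14 = 260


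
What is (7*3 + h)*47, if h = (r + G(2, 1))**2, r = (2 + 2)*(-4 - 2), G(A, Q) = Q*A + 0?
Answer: 23735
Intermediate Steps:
G(A, Q) = A*Q (G(A, Q) = A*Q + 0 = A*Q)
r = -24 (r = 4*(-6) = -24)
h = 484 (h = (-24 + 2*1)**2 = (-24 + 2)**2 = (-22)**2 = 484)
(7*3 + h)*47 = (7*3 + 484)*47 = (21 + 484)*47 = 505*47 = 23735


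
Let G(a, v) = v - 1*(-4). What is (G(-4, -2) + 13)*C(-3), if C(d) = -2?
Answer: -30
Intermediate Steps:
G(a, v) = 4 + v (G(a, v) = v + 4 = 4 + v)
(G(-4, -2) + 13)*C(-3) = ((4 - 2) + 13)*(-2) = (2 + 13)*(-2) = 15*(-2) = -30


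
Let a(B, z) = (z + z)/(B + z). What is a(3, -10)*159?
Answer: 3180/7 ≈ 454.29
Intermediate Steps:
a(B, z) = 2*z/(B + z) (a(B, z) = (2*z)/(B + z) = 2*z/(B + z))
a(3, -10)*159 = (2*(-10)/(3 - 10))*159 = (2*(-10)/(-7))*159 = (2*(-10)*(-⅐))*159 = (20/7)*159 = 3180/7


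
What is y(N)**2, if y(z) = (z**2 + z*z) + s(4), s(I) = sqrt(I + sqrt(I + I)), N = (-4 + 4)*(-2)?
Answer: 4 + 2*sqrt(2) ≈ 6.8284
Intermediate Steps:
N = 0 (N = 0*(-2) = 0)
s(I) = sqrt(I + sqrt(2)*sqrt(I)) (s(I) = sqrt(I + sqrt(2*I)) = sqrt(I + sqrt(2)*sqrt(I)))
y(z) = sqrt(4 + 2*sqrt(2)) + 2*z**2 (y(z) = (z**2 + z*z) + sqrt(4 + sqrt(2)*sqrt(4)) = (z**2 + z**2) + sqrt(4 + sqrt(2)*2) = 2*z**2 + sqrt(4 + 2*sqrt(2)) = sqrt(4 + 2*sqrt(2)) + 2*z**2)
y(N)**2 = (sqrt(4 + 2*sqrt(2)) + 2*0**2)**2 = (sqrt(4 + 2*sqrt(2)) + 2*0)**2 = (sqrt(4 + 2*sqrt(2)) + 0)**2 = (sqrt(4 + 2*sqrt(2)))**2 = 4 + 2*sqrt(2)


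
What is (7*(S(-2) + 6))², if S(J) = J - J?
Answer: 1764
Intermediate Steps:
S(J) = 0
(7*(S(-2) + 6))² = (7*(0 + 6))² = (7*6)² = 42² = 1764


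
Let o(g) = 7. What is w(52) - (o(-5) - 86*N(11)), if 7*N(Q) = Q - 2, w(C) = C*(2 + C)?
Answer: 20381/7 ≈ 2911.6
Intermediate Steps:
N(Q) = -2/7 + Q/7 (N(Q) = (Q - 2)/7 = (-2 + Q)/7 = -2/7 + Q/7)
w(52) - (o(-5) - 86*N(11)) = 52*(2 + 52) - (7 - 86*(-2/7 + (1/7)*11)) = 52*54 - (7 - 86*(-2/7 + 11/7)) = 2808 - (7 - 86*9/7) = 2808 - (7 - 774/7) = 2808 - 1*(-725/7) = 2808 + 725/7 = 20381/7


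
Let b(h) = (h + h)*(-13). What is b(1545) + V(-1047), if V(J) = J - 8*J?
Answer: -32841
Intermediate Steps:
V(J) = -7*J
b(h) = -26*h (b(h) = (2*h)*(-13) = -26*h)
b(1545) + V(-1047) = -26*1545 - 7*(-1047) = -40170 + 7329 = -32841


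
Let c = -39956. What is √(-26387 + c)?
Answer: I*√66343 ≈ 257.57*I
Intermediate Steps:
√(-26387 + c) = √(-26387 - 39956) = √(-66343) = I*√66343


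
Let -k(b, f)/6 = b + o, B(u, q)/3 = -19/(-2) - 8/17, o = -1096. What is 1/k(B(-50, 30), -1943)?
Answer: 17/109029 ≈ 0.00015592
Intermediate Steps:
B(u, q) = 921/34 (B(u, q) = 3*(-19/(-2) - 8/17) = 3*(-19*(-½) - 8*1/17) = 3*(19/2 - 8/17) = 3*(307/34) = 921/34)
k(b, f) = 6576 - 6*b (k(b, f) = -6*(b - 1096) = -6*(-1096 + b) = 6576 - 6*b)
1/k(B(-50, 30), -1943) = 1/(6576 - 6*921/34) = 1/(6576 - 2763/17) = 1/(109029/17) = 17/109029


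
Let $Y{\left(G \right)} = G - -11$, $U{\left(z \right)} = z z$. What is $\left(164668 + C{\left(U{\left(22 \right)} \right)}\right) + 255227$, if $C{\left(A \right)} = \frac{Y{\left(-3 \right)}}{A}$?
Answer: $\frac{50807297}{121} \approx 4.199 \cdot 10^{5}$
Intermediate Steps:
$U{\left(z \right)} = z^{2}$
$Y{\left(G \right)} = 11 + G$ ($Y{\left(G \right)} = G + 11 = 11 + G$)
$C{\left(A \right)} = \frac{8}{A}$ ($C{\left(A \right)} = \frac{11 - 3}{A} = \frac{8}{A}$)
$\left(164668 + C{\left(U{\left(22 \right)} \right)}\right) + 255227 = \left(164668 + \frac{8}{22^{2}}\right) + 255227 = \left(164668 + \frac{8}{484}\right) + 255227 = \left(164668 + 8 \cdot \frac{1}{484}\right) + 255227 = \left(164668 + \frac{2}{121}\right) + 255227 = \frac{19924830}{121} + 255227 = \frac{50807297}{121}$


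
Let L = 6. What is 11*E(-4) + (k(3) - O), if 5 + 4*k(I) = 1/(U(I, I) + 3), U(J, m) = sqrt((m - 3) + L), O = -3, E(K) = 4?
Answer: 46 - sqrt(6)/12 ≈ 45.796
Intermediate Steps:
U(J, m) = sqrt(3 + m) (U(J, m) = sqrt((m - 3) + 6) = sqrt((-3 + m) + 6) = sqrt(3 + m))
k(I) = -5/4 + 1/(4*(3 + sqrt(3 + I))) (k(I) = -5/4 + 1/(4*(sqrt(3 + I) + 3)) = -5/4 + 1/(4*(3 + sqrt(3 + I))))
11*E(-4) + (k(3) - O) = 11*4 + ((-14 - 5*sqrt(3 + 3))/(4*(3 + sqrt(3 + 3))) - 1*(-3)) = 44 + ((-14 - 5*sqrt(6))/(4*(3 + sqrt(6))) + 3) = 44 + (3 + (-14 - 5*sqrt(6))/(4*(3 + sqrt(6)))) = 47 + (-14 - 5*sqrt(6))/(4*(3 + sqrt(6)))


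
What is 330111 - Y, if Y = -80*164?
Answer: 343231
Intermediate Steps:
Y = -13120
330111 - Y = 330111 - 1*(-13120) = 330111 + 13120 = 343231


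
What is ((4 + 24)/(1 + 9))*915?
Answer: 2562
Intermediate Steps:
((4 + 24)/(1 + 9))*915 = (28/10)*915 = (28*(1/10))*915 = (14/5)*915 = 2562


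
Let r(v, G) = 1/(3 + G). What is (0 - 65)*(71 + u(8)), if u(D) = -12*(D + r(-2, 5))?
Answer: 3445/2 ≈ 1722.5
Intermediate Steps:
u(D) = -3/2 - 12*D (u(D) = -12*(D + 1/(3 + 5)) = -12*(D + 1/8) = -12*(D + ⅛) = -12*(⅛ + D) = -3/2 - 12*D)
(0 - 65)*(71 + u(8)) = (0 - 65)*(71 + (-3/2 - 12*8)) = -65*(71 + (-3/2 - 96)) = -65*(71 - 195/2) = -65*(-53/2) = 3445/2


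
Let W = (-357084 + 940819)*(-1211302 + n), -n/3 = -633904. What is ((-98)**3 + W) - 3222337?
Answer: 403012317821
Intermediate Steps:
n = 1901712 (n = -3*(-633904) = 1901712)
W = 403016481350 (W = (-357084 + 940819)*(-1211302 + 1901712) = 583735*690410 = 403016481350)
((-98)**3 + W) - 3222337 = ((-98)**3 + 403016481350) - 3222337 = (-941192 + 403016481350) - 3222337 = 403015540158 - 3222337 = 403012317821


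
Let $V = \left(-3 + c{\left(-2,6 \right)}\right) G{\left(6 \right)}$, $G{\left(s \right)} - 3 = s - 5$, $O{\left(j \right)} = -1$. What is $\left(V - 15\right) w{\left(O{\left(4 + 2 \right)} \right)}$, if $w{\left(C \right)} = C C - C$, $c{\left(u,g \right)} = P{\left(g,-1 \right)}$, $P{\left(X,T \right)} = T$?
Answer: $-62$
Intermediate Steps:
$c{\left(u,g \right)} = -1$
$G{\left(s \right)} = -2 + s$ ($G{\left(s \right)} = 3 + \left(s - 5\right) = 3 + \left(-5 + s\right) = -2 + s$)
$V = -16$ ($V = \left(-3 - 1\right) \left(-2 + 6\right) = \left(-4\right) 4 = -16$)
$w{\left(C \right)} = C^{2} - C$
$\left(V - 15\right) w{\left(O{\left(4 + 2 \right)} \right)} = \left(-16 - 15\right) \left(- (-1 - 1)\right) = - 31 \left(\left(-1\right) \left(-2\right)\right) = \left(-31\right) 2 = -62$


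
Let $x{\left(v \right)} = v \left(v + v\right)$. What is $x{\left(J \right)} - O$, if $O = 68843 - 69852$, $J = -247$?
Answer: $123027$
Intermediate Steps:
$x{\left(v \right)} = 2 v^{2}$ ($x{\left(v \right)} = v 2 v = 2 v^{2}$)
$O = -1009$
$x{\left(J \right)} - O = 2 \left(-247\right)^{2} - -1009 = 2 \cdot 61009 + 1009 = 122018 + 1009 = 123027$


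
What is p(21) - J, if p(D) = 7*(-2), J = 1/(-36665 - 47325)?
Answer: -1175859/83990 ≈ -14.000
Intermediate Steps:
J = -1/83990 (J = 1/(-83990) = -1/83990 ≈ -1.1906e-5)
p(D) = -14
p(21) - J = -14 - 1*(-1/83990) = -14 + 1/83990 = -1175859/83990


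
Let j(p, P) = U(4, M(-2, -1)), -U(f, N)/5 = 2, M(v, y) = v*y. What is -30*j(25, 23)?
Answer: 300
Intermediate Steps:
U(f, N) = -10 (U(f, N) = -5*2 = -10)
j(p, P) = -10
-30*j(25, 23) = -30*(-10) = 300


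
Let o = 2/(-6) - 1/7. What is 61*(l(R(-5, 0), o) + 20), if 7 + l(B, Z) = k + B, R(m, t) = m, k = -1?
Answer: 427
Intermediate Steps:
o = -10/21 (o = 2*(-1/6) - 1*1/7 = -1/3 - 1/7 = -10/21 ≈ -0.47619)
l(B, Z) = -8 + B (l(B, Z) = -7 + (-1 + B) = -8 + B)
61*(l(R(-5, 0), o) + 20) = 61*((-8 - 5) + 20) = 61*(-13 + 20) = 61*7 = 427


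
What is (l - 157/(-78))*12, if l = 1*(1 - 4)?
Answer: -154/13 ≈ -11.846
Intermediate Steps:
l = -3 (l = 1*(-3) = -3)
(l - 157/(-78))*12 = (-3 - 157/(-78))*12 = (-3 - 157*(-1/78))*12 = (-3 + 157/78)*12 = -77/78*12 = -154/13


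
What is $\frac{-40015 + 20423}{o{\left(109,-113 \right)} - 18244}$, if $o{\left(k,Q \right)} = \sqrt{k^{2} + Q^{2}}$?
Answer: $\frac{178718224}{166409443} + \frac{48980 \sqrt{986}}{166409443} \approx 1.0832$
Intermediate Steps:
$o{\left(k,Q \right)} = \sqrt{Q^{2} + k^{2}}$
$\frac{-40015 + 20423}{o{\left(109,-113 \right)} - 18244} = \frac{-40015 + 20423}{\sqrt{\left(-113\right)^{2} + 109^{2}} - 18244} = - \frac{19592}{\sqrt{12769 + 11881} - 18244} = - \frac{19592}{\sqrt{24650} - 18244} = - \frac{19592}{5 \sqrt{986} - 18244} = - \frac{19592}{-18244 + 5 \sqrt{986}}$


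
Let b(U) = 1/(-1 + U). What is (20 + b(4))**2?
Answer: 3721/9 ≈ 413.44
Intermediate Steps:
(20 + b(4))**2 = (20 + 1/(-1 + 4))**2 = (20 + 1/3)**2 = (61/3)**2 = 3721/9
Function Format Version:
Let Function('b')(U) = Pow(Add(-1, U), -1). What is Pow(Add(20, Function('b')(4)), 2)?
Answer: Rational(3721, 9) ≈ 413.44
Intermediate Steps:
Pow(Add(20, Function('b')(4)), 2) = Pow(Add(20, Pow(Add(-1, 4), -1)), 2) = Pow(Add(20, Pow(3, -1)), 2) = Pow(Add(20, Rational(1, 3)), 2) = Pow(Rational(61, 3), 2) = Rational(3721, 9)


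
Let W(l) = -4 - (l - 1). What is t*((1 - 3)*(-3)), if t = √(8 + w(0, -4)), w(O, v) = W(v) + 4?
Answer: 6*√13 ≈ 21.633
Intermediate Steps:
W(l) = -3 - l (W(l) = -4 - (-1 + l) = -4 + (1 - l) = -3 - l)
w(O, v) = 1 - v (w(O, v) = (-3 - v) + 4 = 1 - v)
t = √13 (t = √(8 + (1 - 1*(-4))) = √(8 + (1 + 4)) = √(8 + 5) = √13 ≈ 3.6056)
t*((1 - 3)*(-3)) = √13*((1 - 3)*(-3)) = √13*(-2*(-3)) = √13*6 = 6*√13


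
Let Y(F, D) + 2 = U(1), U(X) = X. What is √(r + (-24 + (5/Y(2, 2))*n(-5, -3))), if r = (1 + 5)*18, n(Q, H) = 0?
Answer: 2*√21 ≈ 9.1651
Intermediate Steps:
Y(F, D) = -1 (Y(F, D) = -2 + 1 = -1)
r = 108 (r = 6*18 = 108)
√(r + (-24 + (5/Y(2, 2))*n(-5, -3))) = √(108 + (-24 + (5/(-1))*0)) = √(108 + (-24 + (5*(-1))*0)) = √(108 + (-24 - 5*0)) = √(108 + (-24 + 0)) = √(108 - 24) = √84 = 2*√21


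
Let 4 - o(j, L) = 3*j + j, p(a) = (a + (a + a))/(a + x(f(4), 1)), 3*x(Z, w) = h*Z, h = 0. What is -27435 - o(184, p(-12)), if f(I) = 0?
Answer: -26703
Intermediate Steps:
x(Z, w) = 0 (x(Z, w) = (0*Z)/3 = (⅓)*0 = 0)
p(a) = 3 (p(a) = (a + (a + a))/(a + 0) = (a + 2*a)/a = (3*a)/a = 3)
o(j, L) = 4 - 4*j (o(j, L) = 4 - (3*j + j) = 4 - 4*j)
-27435 - o(184, p(-12)) = -27435 - (4 - 4*184) = -27435 - (4 - 736) = -27435 - 1*(-732) = -27435 + 732 = -26703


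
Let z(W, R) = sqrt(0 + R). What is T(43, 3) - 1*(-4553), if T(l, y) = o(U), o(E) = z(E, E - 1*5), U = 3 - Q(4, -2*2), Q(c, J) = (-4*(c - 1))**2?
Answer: 4553 + I*sqrt(146) ≈ 4553.0 + 12.083*I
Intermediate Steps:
Q(c, J) = (4 - 4*c)**2 (Q(c, J) = (-4*(-1 + c))**2 = (4 - 4*c)**2)
U = -141 (U = 3 - 16*(-1 + 4)**2 = 3 - 16*3**2 = 3 - 16*9 = 3 - 1*144 = 3 - 144 = -141)
z(W, R) = sqrt(R)
o(E) = sqrt(-5 + E) (o(E) = sqrt(E - 1*5) = sqrt(E - 5) = sqrt(-5 + E))
T(l, y) = I*sqrt(146) (T(l, y) = sqrt(-5 - 141) = sqrt(-146) = I*sqrt(146))
T(43, 3) - 1*(-4553) = I*sqrt(146) - 1*(-4553) = I*sqrt(146) + 4553 = 4553 + I*sqrt(146)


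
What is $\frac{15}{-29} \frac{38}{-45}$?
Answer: $\frac{38}{87} \approx 0.43678$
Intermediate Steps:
$\frac{15}{-29} \frac{38}{-45} = 15 \left(- \frac{1}{29}\right) 38 \left(- \frac{1}{45}\right) = \left(- \frac{15}{29}\right) \left(- \frac{38}{45}\right) = \frac{38}{87}$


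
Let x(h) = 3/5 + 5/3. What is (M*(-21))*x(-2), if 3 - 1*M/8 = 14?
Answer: 20944/5 ≈ 4188.8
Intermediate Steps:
M = -88 (M = 24 - 8*14 = 24 - 112 = -88)
x(h) = 34/15 (x(h) = 3*(⅕) + 5*(⅓) = ⅗ + 5/3 = 34/15)
(M*(-21))*x(-2) = -88*(-21)*(34/15) = 1848*(34/15) = 20944/5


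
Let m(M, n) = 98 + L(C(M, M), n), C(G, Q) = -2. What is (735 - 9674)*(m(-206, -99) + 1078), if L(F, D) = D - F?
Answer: -9645181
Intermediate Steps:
m(M, n) = 100 + n (m(M, n) = 98 + (n - 1*(-2)) = 98 + (n + 2) = 98 + (2 + n) = 100 + n)
(735 - 9674)*(m(-206, -99) + 1078) = (735 - 9674)*((100 - 99) + 1078) = -8939*(1 + 1078) = -8939*1079 = -9645181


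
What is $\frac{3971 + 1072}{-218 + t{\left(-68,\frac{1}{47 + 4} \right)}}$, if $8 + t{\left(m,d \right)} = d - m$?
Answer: $- \frac{257193}{8057} \approx -31.922$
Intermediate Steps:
$t{\left(m,d \right)} = -8 + d - m$ ($t{\left(m,d \right)} = -8 + \left(d - m\right) = -8 + d - m$)
$\frac{3971 + 1072}{-218 + t{\left(-68,\frac{1}{47 + 4} \right)}} = \frac{3971 + 1072}{-218 - \left(-60 - \frac{1}{47 + 4}\right)} = \frac{5043}{-218 + \left(-8 + \frac{1}{51} + 68\right)} = \frac{5043}{-218 + \frac{3061}{51}} = \frac{5043}{- \frac{8057}{51}} = 5043 \left(- \frac{51}{8057}\right) = - \frac{257193}{8057}$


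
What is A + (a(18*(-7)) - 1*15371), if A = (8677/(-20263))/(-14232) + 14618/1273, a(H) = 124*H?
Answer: -11374407808537451/367111579368 ≈ -30984.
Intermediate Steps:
A = 4215593973709/367111579368 (A = (8677*(-1/20263))*(-1/14232) + 14618*(1/1273) = -8677/20263*(-1/14232) + 14618/1273 = 8677/288383016 + 14618/1273 = 4215593973709/367111579368 ≈ 11.483)
A + (a(18*(-7)) - 1*15371) = 4215593973709/367111579368 + (124*(18*(-7)) - 1*15371) = 4215593973709/367111579368 + (124*(-126) - 15371) = 4215593973709/367111579368 + (-15624 - 15371) = 4215593973709/367111579368 - 30995 = -11374407808537451/367111579368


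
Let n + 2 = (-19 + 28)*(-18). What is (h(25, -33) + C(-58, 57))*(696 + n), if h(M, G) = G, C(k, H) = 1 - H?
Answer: -47348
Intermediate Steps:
n = -164 (n = -2 + (-19 + 28)*(-18) = -2 + 9*(-18) = -2 - 162 = -164)
(h(25, -33) + C(-58, 57))*(696 + n) = (-33 + (1 - 1*57))*(696 - 164) = (-33 + (1 - 57))*532 = (-33 - 56)*532 = -89*532 = -47348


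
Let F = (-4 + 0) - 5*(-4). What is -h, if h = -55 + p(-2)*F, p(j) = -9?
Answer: 199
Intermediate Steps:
F = 16 (F = -4 + 20 = 16)
h = -199 (h = -55 - 9*16 = -55 - 144 = -199)
-h = -1*(-199) = 199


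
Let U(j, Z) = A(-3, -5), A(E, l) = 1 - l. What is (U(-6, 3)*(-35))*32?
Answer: -6720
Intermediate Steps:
U(j, Z) = 6 (U(j, Z) = 1 - 1*(-5) = 1 + 5 = 6)
(U(-6, 3)*(-35))*32 = (6*(-35))*32 = -210*32 = -6720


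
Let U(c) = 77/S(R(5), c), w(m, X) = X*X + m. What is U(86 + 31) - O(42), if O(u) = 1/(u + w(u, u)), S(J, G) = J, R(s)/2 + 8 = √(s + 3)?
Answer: -10165/1848 - 11*√2/8 ≈ -7.4451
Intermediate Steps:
w(m, X) = m + X² (w(m, X) = X² + m = m + X²)
R(s) = -16 + 2*√(3 + s) (R(s) = -16 + 2*√(s + 3) = -16 + 2*√(3 + s))
U(c) = 77/(-16 + 4*√2) (U(c) = 77/(-16 + 2*√(3 + 5)) = 77/(-16 + 2*√8) = 77/(-16 + 2*(2*√2)) = 77/(-16 + 4*√2))
O(u) = 1/(u² + 2*u) (O(u) = 1/(u + (u + u²)) = 1/(u² + 2*u))
U(86 + 31) - O(42) = (-11/2 - 11*√2/8) - 1/(42*(2 + 42)) = (-11/2 - 11*√2/8) - 1/(42*44) = (-11/2 - 11*√2/8) - 1*1/1848 = (-11/2 - 11*√2/8) - 1/1848 = -10165/1848 - 11*√2/8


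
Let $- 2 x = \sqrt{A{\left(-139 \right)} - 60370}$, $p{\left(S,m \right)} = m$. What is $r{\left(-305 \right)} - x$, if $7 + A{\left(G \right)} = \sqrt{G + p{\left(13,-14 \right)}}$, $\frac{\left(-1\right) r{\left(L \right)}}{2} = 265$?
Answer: $-530 + \frac{\sqrt{-60377 + 3 i \sqrt{17}}}{2} \approx -529.99 + 122.86 i$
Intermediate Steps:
$r{\left(L \right)} = -530$ ($r{\left(L \right)} = \left(-2\right) 265 = -530$)
$A{\left(G \right)} = -7 + \sqrt{-14 + G}$ ($A{\left(G \right)} = -7 + \sqrt{G - 14} = -7 + \sqrt{-14 + G}$)
$x = - \frac{\sqrt{-60377 + 3 i \sqrt{17}}}{2}$ ($x = - \frac{\sqrt{\left(-7 + \sqrt{-14 - 139}\right) - 60370}}{2} = - \frac{\sqrt{\left(-7 + \sqrt{-153}\right) - 60370}}{2} = - \frac{\sqrt{\left(-7 + 3 i \sqrt{17}\right) - 60370}}{2} = - \frac{\sqrt{-60377 + 3 i \sqrt{17}}}{2} \approx -0.012585 - 122.86 i$)
$r{\left(-305 \right)} - x = -530 - - \frac{\sqrt{-60377 + 3 i \sqrt{17}}}{2} = -530 + \frac{\sqrt{-60377 + 3 i \sqrt{17}}}{2}$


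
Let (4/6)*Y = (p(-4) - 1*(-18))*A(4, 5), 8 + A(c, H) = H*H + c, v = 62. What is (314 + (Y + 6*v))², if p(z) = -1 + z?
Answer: 4800481/4 ≈ 1.2001e+6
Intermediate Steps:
A(c, H) = -8 + c + H² (A(c, H) = -8 + (H*H + c) = -8 + (H² + c) = -8 + (c + H²) = -8 + c + H²)
Y = 819/2 (Y = 3*(((-1 - 4) - 1*(-18))*(-8 + 4 + 5²))/2 = 3*((-5 + 18)*(-8 + 4 + 25))/2 = 3*(13*21)/2 = (3/2)*273 = 819/2 ≈ 409.50)
(314 + (Y + 6*v))² = (314 + (819/2 + 6*62))² = (314 + (819/2 + 372))² = (314 + 1563/2)² = (2191/2)² = 4800481/4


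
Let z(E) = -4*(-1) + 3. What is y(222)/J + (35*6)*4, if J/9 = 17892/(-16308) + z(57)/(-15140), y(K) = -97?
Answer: 19191688100/22583253 ≈ 849.82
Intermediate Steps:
z(E) = 7 (z(E) = 4 + 3 = 7)
J = -22583253/2286140 (J = 9*(17892/(-16308) + 7/(-15140)) = 9*(17892*(-1/16308) + 7*(-1/15140)) = 9*(-497/453 - 7/15140) = 9*(-7527751/6858420) = -22583253/2286140 ≈ -9.8783)
y(222)/J + (35*6)*4 = -97/(-22583253/2286140) + (35*6)*4 = -97*(-2286140/22583253) + 210*4 = 221755580/22583253 + 840 = 19191688100/22583253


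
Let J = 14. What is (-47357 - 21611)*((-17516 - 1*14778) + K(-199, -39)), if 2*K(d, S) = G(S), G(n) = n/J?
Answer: 15591440582/7 ≈ 2.2273e+9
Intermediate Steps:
G(n) = n/14
K(d, S) = S/28 (K(d, S) = (S/14)/2 = S/28)
(-47357 - 21611)*((-17516 - 1*14778) + K(-199, -39)) = (-47357 - 21611)*((-17516 - 1*14778) + (1/28)*(-39)) = -68968*((-17516 - 14778) - 39/28) = -68968*(-32294 - 39/28) = -68968*(-904271/28) = 15591440582/7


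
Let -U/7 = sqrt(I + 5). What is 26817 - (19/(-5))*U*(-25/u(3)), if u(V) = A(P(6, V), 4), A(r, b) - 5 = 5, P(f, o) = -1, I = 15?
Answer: 26817 + 133*sqrt(5) ≈ 27114.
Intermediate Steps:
A(r, b) = 10 (A(r, b) = 5 + 5 = 10)
u(V) = 10
U = -14*sqrt(5) (U = -7*sqrt(15 + 5) = -14*sqrt(5) ≈ -31.305)
26817 - (19/(-5))*U*(-25/u(3)) = 26817 - (19/(-5))*(-14*sqrt(5))*(-25/10) = 26817 - (19*(-1/5))*(-14*sqrt(5))*(-25*1/10) = 26817 - (-(-266)*sqrt(5)/5)*(-5)/2 = 26817 - 266*sqrt(5)/5*(-5)/2 = 26817 - (-133)*sqrt(5) = 26817 + 133*sqrt(5)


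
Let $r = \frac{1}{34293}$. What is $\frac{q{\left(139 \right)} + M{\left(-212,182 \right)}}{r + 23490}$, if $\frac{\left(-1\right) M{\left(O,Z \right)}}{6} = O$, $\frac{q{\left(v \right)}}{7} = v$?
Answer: $\frac{76987785}{805542571} \approx 0.095573$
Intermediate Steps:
$q{\left(v \right)} = 7 v$
$M{\left(O,Z \right)} = - 6 O$
$r = \frac{1}{34293} \approx 2.916 \cdot 10^{-5}$
$\frac{q{\left(139 \right)} + M{\left(-212,182 \right)}}{r + 23490} = \frac{7 \cdot 139 - -1272}{\frac{1}{34293} + 23490} = \frac{973 + 1272}{\frac{805542571}{34293}} = 2245 \cdot \frac{34293}{805542571} = \frac{76987785}{805542571}$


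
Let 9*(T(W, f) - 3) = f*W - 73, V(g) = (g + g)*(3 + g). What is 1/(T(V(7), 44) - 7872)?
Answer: -3/21578 ≈ -0.00013903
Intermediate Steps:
V(g) = 2*g*(3 + g) (V(g) = (2*g)*(3 + g) = 2*g*(3 + g))
T(W, f) = -46/9 + W*f/9 (T(W, f) = 3 + (f*W - 73)/9 = 3 + (W*f - 73)/9 = 3 + (-73 + W*f)/9 = 3 + (-73/9 + W*f/9) = -46/9 + W*f/9)
1/(T(V(7), 44) - 7872) = 1/((-46/9 + (⅑)*(2*7*(3 + 7))*44) - 7872) = 1/((-46/9 + (⅑)*(2*7*10)*44) - 7872) = 1/((-46/9 + (⅑)*140*44) - 7872) = 1/((-46/9 + 6160/9) - 7872) = 1/(2038/3 - 7872) = 1/(-21578/3) = -3/21578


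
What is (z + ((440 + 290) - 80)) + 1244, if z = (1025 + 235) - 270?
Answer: 2884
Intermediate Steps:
z = 990 (z = 1260 - 270 = 990)
(z + ((440 + 290) - 80)) + 1244 = (990 + ((440 + 290) - 80)) + 1244 = (990 + (730 - 80)) + 1244 = (990 + 650) + 1244 = 1640 + 1244 = 2884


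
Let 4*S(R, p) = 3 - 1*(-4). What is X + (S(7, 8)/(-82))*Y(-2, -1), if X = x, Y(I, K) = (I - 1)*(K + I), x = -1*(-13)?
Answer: 4201/328 ≈ 12.808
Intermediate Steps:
S(R, p) = 7/4 (S(R, p) = (3 - 1*(-4))/4 = (3 + 4)/4 = (¼)*7 = 7/4)
x = 13
Y(I, K) = (-1 + I)*(I + K)
X = 13
X + (S(7, 8)/(-82))*Y(-2, -1) = 13 + ((7/4)/(-82))*((-2)² - 1*(-2) - 1*(-1) - 2*(-1)) = 13 + ((7/4)*(-1/82))*(4 + 2 + 1 + 2) = 13 - 7/328*9 = 13 - 63/328 = 4201/328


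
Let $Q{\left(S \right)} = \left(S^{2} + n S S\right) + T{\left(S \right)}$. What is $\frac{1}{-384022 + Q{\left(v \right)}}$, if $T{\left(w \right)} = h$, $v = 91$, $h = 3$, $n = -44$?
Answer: $- \frac{1}{740102} \approx -1.3512 \cdot 10^{-6}$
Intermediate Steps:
$T{\left(w \right)} = 3$
$Q{\left(S \right)} = 3 - 43 S^{2}$ ($Q{\left(S \right)} = \left(S^{2} + - 44 S S\right) + 3 = \left(S^{2} - 44 S^{2}\right) + 3 = - 43 S^{2} + 3 = 3 - 43 S^{2}$)
$\frac{1}{-384022 + Q{\left(v \right)}} = \frac{1}{-384022 + \left(3 - 43 \cdot 91^{2}\right)} = \frac{1}{-384022 + \left(3 - 356083\right)} = \frac{1}{-384022 - 356080} = \frac{1}{-740102} = - \frac{1}{740102}$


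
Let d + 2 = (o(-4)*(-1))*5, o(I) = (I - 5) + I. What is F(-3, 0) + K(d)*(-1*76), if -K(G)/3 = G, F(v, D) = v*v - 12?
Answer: 14361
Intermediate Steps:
o(I) = -5 + 2*I (o(I) = (-5 + I) + I = -5 + 2*I)
d = 63 (d = -2 + ((-5 + 2*(-4))*(-1))*5 = -2 + ((-5 - 8)*(-1))*5 = -2 - 13*(-1)*5 = -2 + 13*5 = -2 + 65 = 63)
F(v, D) = -12 + v² (F(v, D) = v² - 12 = -12 + v²)
K(G) = -3*G
F(-3, 0) + K(d)*(-1*76) = (-12 + (-3)²) + (-3*63)*(-1*76) = (-12 + 9) - 189*(-76) = -3 + 14364 = 14361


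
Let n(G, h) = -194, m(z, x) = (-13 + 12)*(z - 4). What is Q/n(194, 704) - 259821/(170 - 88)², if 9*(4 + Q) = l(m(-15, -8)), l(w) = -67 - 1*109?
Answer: -226110989/5870052 ≈ -38.519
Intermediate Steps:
m(z, x) = 4 - z (m(z, x) = -(-4 + z) = 4 - z)
l(w) = -176 (l(w) = -67 - 109 = -176)
Q = -212/9 (Q = -4 + (⅑)*(-176) = -4 - 176/9 = -212/9 ≈ -23.556)
Q/n(194, 704) - 259821/(170 - 88)² = -212/9/(-194) - 259821/(170 - 88)² = -212/9*(-1/194) - 259821/(82²) = 106/873 - 259821/6724 = -226110989/5870052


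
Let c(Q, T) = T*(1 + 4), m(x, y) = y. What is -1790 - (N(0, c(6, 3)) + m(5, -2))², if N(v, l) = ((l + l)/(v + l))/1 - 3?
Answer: -1799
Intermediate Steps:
c(Q, T) = 5*T (c(Q, T) = T*5 = 5*T)
N(v, l) = -3 + 2*l/(l + v) (N(v, l) = ((2*l)/(l + v))*1 - 3 = (2*l/(l + v))*1 - 3 = 2*l/(l + v) - 3 = -3 + 2*l/(l + v))
-1790 - (N(0, c(6, 3)) + m(5, -2))² = -1790 - ((-5*3 - 3*0)/(5*3 + 0) - 2)² = -1790 - ((-1*15 + 0)/(15 + 0) - 2)² = -1790 - ((-15 + 0)/15 - 2)² = -1790 - ((1/15)*(-15) - 2)² = -1790 - (-1 - 2)² = -1790 - 1*(-3)² = -1790 - 1*9 = -1790 - 9 = -1799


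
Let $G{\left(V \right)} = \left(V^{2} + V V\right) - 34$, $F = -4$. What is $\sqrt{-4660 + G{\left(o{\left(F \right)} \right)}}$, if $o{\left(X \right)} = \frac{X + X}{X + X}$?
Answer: $2 i \sqrt{1173} \approx 68.498 i$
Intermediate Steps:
$o{\left(X \right)} = 1$ ($o{\left(X \right)} = \frac{2 X}{2 X} = 2 X \frac{1}{2 X} = 1$)
$G{\left(V \right)} = -34 + 2 V^{2}$ ($G{\left(V \right)} = \left(V^{2} + V^{2}\right) - 34 = 2 V^{2} - 34 = -34 + 2 V^{2}$)
$\sqrt{-4660 + G{\left(o{\left(F \right)} \right)}} = \sqrt{-4660 - \left(34 - 2 \cdot 1^{2}\right)} = \sqrt{-4660 + \left(-34 + 2 \cdot 1\right)} = \sqrt{-4660 + \left(-34 + 2\right)} = \sqrt{-4660 - 32} = \sqrt{-4692} = 2 i \sqrt{1173}$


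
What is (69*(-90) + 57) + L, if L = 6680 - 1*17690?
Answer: -17163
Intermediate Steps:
L = -11010 (L = 6680 - 17690 = -11010)
(69*(-90) + 57) + L = (69*(-90) + 57) - 11010 = (-6210 + 57) - 11010 = -6153 - 11010 = -17163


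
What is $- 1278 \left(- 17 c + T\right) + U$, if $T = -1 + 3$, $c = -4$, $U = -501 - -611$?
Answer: $-89350$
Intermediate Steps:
$U = 110$ ($U = -501 + 611 = 110$)
$T = 2$
$- 1278 \left(- 17 c + T\right) + U = - 1278 \left(\left(-17\right) \left(-4\right) + 2\right) + 110 = - 1278 \left(68 + 2\right) + 110 = \left(-1278\right) 70 + 110 = -89460 + 110 = -89350$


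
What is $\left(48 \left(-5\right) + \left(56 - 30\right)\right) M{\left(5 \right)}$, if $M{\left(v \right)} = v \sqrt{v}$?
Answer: $- 1070 \sqrt{5} \approx -2392.6$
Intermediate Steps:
$M{\left(v \right)} = v^{\frac{3}{2}}$
$\left(48 \left(-5\right) + \left(56 - 30\right)\right) M{\left(5 \right)} = \left(48 \left(-5\right) + \left(56 - 30\right)\right) 5^{\frac{3}{2}} = \left(-240 + \left(56 - 30\right)\right) 5 \sqrt{5} = \left(-240 + 26\right) 5 \sqrt{5} = - 214 \cdot 5 \sqrt{5} = - 1070 \sqrt{5}$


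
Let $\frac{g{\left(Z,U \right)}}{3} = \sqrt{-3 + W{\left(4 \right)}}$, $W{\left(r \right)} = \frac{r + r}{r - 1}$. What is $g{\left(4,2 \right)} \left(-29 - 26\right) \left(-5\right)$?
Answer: $275 i \sqrt{3} \approx 476.31 i$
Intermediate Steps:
$W{\left(r \right)} = \frac{2 r}{-1 + r}$
$g{\left(Z,U \right)} = i \sqrt{3}$ ($g{\left(Z,U \right)} = 3 \sqrt{-3 + 2 \cdot 4 \frac{1}{-1 + 4}} = 3 \sqrt{-3 + 2 \cdot 4 \cdot \frac{1}{3}} = 3 \sqrt{-3 + \frac{8}{3}} = 3 \sqrt{- \frac{1}{3}} = 3 \frac{i \sqrt{3}}{3} = i \sqrt{3}$)
$g{\left(4,2 \right)} \left(-29 - 26\right) \left(-5\right) = i \sqrt{3} \left(-29 - 26\right) \left(-5\right) = i \sqrt{3} \left(-55\right) \left(-5\right) = - 55 i \sqrt{3} \left(-5\right) = 275 i \sqrt{3}$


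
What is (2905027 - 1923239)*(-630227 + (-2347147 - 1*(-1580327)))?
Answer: -1371603980036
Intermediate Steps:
(2905027 - 1923239)*(-630227 + (-2347147 - 1*(-1580327))) = 981788*(-630227 + (-2347147 + 1580327)) = 981788*(-630227 - 766820) = 981788*(-1397047) = -1371603980036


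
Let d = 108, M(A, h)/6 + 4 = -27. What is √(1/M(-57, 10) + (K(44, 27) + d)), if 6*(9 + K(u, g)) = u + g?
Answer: √958551/93 ≈ 10.527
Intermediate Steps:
K(u, g) = -9 + g/6 + u/6 (K(u, g) = -9 + (u + g)/6 = -9 + (g + u)/6 = -9 + (g/6 + u/6) = -9 + g/6 + u/6)
M(A, h) = -186 (M(A, h) = -24 + 6*(-27) = -24 - 162 = -186)
√(1/M(-57, 10) + (K(44, 27) + d)) = √(1/(-186) + ((-9 + (⅙)*27 + (⅙)*44) + 108)) = √(-1/186 + ((-9 + 9/2 + 22/3) + 108)) = √(-1/186 + (17/6 + 108)) = √(-1/186 + 665/6) = √(10307/93) = √958551/93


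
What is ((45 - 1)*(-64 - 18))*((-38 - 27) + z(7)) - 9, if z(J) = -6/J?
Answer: 1663225/7 ≈ 2.3760e+5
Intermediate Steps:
((45 - 1)*(-64 - 18))*((-38 - 27) + z(7)) - 9 = ((45 - 1)*(-64 - 18))*((-38 - 27) - 6/7) - 9 = (44*(-82))*(-65 - 6*⅐) - 9 = -3608*(-65 - 6/7) - 9 = -3608*(-461/7) - 9 = 1663288/7 - 9 = 1663225/7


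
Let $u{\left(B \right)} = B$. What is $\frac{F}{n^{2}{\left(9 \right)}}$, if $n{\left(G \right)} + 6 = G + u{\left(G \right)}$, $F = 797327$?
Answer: $\frac{797327}{144} \approx 5537.0$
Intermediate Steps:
$n{\left(G \right)} = -6 + 2 G$ ($n{\left(G \right)} = -6 + \left(G + G\right) = -6 + 2 G$)
$\frac{F}{n^{2}{\left(9 \right)}} = \frac{797327}{\left(-6 + 2 \cdot 9\right)^{2}} = \frac{797327}{\left(-6 + 18\right)^{2}} = \frac{797327}{12^{2}} = \frac{797327}{144}$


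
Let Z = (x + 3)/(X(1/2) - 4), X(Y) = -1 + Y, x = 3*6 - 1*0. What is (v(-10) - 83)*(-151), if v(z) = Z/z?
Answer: 186938/15 ≈ 12463.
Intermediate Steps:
x = 18 (x = 18 + 0 = 18)
Z = -14/3 (Z = (18 + 3)/((-1 + 1/2) - 4) = 21/((-1 + 1/2) - 4) = 21/(-1/2 - 4) = 21/(-9/2) = 21*(-2/9) = -14/3 ≈ -4.6667)
v(z) = -14/(3*z)
(v(-10) - 83)*(-151) = (-14/3/(-10) - 83)*(-151) = (-14/3*(-1/10) - 83)*(-151) = (7/15 - 83)*(-151) = -1238/15*(-151) = 186938/15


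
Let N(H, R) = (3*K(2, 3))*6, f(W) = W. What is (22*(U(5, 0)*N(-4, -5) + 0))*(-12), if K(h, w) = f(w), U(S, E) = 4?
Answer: -57024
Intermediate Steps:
K(h, w) = w
N(H, R) = 54 (N(H, R) = (3*3)*6 = 9*6 = 54)
(22*(U(5, 0)*N(-4, -5) + 0))*(-12) = (22*(4*54 + 0))*(-12) = (22*(216 + 0))*(-12) = (22*216)*(-12) = 4752*(-12) = -57024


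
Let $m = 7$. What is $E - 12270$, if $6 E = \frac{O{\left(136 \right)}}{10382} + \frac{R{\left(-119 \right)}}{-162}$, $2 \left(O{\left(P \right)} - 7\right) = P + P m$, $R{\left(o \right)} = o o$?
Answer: $- \frac{534341510}{43497} \approx -12285.0$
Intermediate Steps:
$R{\left(o \right)} = o^{2}$
$O{\left(P \right)} = 7 + 4 P$ ($O{\left(P \right)} = 7 + \frac{P + P 7}{2} = 7 + \frac{P + 7 P}{2} = 7 + \frac{8 P}{2} = 7 + 4 P$)
$E = - \frac{633320}{43497}$ ($E = \frac{\frac{7 + 4 \cdot 136}{10382} + \frac{\left(-119\right)^{2}}{-162}}{6} = \frac{\left(7 + 544\right) \frac{1}{10382} + 14161 \left(- \frac{1}{162}\right)}{6} = \frac{551 \cdot \frac{1}{10382} - \frac{14161}{162}}{6} = \frac{\frac{19}{358} - \frac{14161}{162}}{6} = \frac{1}{6} \left(- \frac{1266640}{14499}\right) = - \frac{633320}{43497} \approx -14.56$)
$E - 12270 = - \frac{633320}{43497} - 12270 = - \frac{534341510}{43497}$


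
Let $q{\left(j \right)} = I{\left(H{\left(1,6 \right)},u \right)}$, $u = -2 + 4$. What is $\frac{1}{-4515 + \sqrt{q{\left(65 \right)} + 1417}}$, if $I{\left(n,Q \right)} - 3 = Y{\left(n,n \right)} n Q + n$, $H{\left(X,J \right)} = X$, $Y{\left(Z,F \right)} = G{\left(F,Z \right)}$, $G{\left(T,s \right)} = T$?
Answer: $- \frac{4515}{20383802} - \frac{\sqrt{1423}}{20383802} \approx -0.00022335$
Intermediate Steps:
$Y{\left(Z,F \right)} = F$
$u = 2$
$I{\left(n,Q \right)} = 3 + n + Q n^{2}$ ($I{\left(n,Q \right)} = 3 + \left(n n Q + n\right) = 3 + \left(n^{2} Q + n\right) = 3 + \left(Q n^{2} + n\right) = 3 + \left(n + Q n^{2}\right) = 3 + n + Q n^{2}$)
$q{\left(j \right)} = 6$ ($q{\left(j \right)} = 3 + 1 + 2 \cdot 1^{2} = 3 + 1 + 2 \cdot 1 = 3 + 1 + 2 = 6$)
$\frac{1}{-4515 + \sqrt{q{\left(65 \right)} + 1417}} = \frac{1}{-4515 + \sqrt{6 + 1417}} = \frac{1}{-4515 + \sqrt{1423}}$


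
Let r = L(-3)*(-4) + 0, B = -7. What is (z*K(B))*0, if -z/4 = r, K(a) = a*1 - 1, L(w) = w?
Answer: 0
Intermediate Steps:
r = 12 (r = -3*(-4) + 0 = 12 + 0 = 12)
K(a) = -1 + a (K(a) = a - 1 = -1 + a)
z = -48 (z = -4*12 = -48)
(z*K(B))*0 = -48*(-1 - 7)*0 = -48*(-8)*0 = 384*0 = 0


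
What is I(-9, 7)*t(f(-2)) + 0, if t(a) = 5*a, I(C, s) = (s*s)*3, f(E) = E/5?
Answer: -294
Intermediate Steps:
f(E) = E/5 (f(E) = E*(⅕) = E/5)
I(C, s) = 3*s² (I(C, s) = s²*3 = 3*s²)
I(-9, 7)*t(f(-2)) + 0 = (3*7²)*(5*((⅕)*(-2))) + 0 = (3*49)*(5*(-⅖)) + 0 = 147*(-2) + 0 = -294 + 0 = -294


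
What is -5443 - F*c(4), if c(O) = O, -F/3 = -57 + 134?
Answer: -4519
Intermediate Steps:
F = -231 (F = -3*(-57 + 134) = -3*77 = -231)
-5443 - F*c(4) = -5443 - (-231)*4 = -5443 - 1*(-924) = -5443 + 924 = -4519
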